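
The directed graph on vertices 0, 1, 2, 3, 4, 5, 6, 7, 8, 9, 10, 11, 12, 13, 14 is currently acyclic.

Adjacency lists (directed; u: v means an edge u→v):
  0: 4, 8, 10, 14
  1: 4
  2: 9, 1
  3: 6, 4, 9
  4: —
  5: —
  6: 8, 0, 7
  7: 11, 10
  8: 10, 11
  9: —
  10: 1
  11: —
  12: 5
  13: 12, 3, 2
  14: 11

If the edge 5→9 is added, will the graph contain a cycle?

No

Adding 5→9 creates a cycle iff 9 can already reach 5.
Explore from 9: no path reaches 5. The graph stays acyclic.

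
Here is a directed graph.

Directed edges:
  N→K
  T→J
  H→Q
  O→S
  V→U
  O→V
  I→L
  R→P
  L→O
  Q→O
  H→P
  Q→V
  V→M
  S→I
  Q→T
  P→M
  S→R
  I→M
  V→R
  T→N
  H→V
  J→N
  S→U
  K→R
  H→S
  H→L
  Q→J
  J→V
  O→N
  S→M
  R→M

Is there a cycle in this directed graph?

DFS with white/gray/black marking, starting from V:
V gray
  M gray
  M black
  R gray
    P gray
      P→M: M black — skip
    P black
    R→M: M black — skip
  R black
  U gray
  U black
V black
J gray
  J→V: V black — skip
  N gray
    K gray
      K→R: R black — skip
    K black
  N black
J black
Q gray
  Q→V: V black — skip
  O gray
    S gray
      S→R: R black — skip
      S→U: U black — skip
      S→M: M black — skip
      I gray
        L gray
          L→O: O is gray → back edge
Back edge found, so a cycle exists: O → S → I → L → O.

Yes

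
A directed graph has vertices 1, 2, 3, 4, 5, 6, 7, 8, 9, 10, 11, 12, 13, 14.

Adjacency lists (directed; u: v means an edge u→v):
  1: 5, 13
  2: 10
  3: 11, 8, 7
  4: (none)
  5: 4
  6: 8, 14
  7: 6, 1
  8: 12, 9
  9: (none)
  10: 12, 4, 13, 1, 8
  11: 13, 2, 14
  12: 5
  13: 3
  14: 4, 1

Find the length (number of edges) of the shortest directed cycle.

3

For each vertex v, BFS finds the shortest path from v back to v.
The shortest such closed walk is 3 → 11 → 13 → 3, length 3.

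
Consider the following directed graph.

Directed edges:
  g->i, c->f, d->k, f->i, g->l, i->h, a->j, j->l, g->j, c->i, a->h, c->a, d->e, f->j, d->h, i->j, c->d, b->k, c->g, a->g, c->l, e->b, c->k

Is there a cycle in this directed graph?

DFS with white/gray/black marking, starting from b:
b gray
  k gray
  k black
b black
a gray
  h gray
  h black
  g gray
    i gray
      i→h: h black — skip
      j gray
        l gray
        l black
      j black
    i black
    g→l: l black — skip
    g→j: j black — skip
  g black
  a→j: j black — skip
a black
c gray
  c→l: l black — skip
  c→a: a black — skip
  c→i: i black — skip
  d gray
    d→k: k black — skip
    d→h: h black — skip
    e gray
      e→b: b black — skip
    e black
  d black
  c→k: k black — skip
  c→g: g black — skip
  f gray
    f→i: i black — skip
    f→j: j black — skip
  f black
c black
Every edge goes to a white or black vertex — no back edge, so the graph is acyclic.

No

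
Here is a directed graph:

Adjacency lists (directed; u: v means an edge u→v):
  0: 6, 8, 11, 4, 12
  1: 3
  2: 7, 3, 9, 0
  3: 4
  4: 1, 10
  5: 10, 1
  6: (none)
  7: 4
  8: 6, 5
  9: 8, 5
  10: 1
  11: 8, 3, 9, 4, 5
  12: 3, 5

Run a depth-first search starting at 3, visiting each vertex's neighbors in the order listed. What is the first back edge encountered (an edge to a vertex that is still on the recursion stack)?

1->3

DFS from 3 (visiting each vertex's neighbors in the order listed); mark gray on enter, black on exit:
3 gray
  4 gray
    1 gray
      1→3: 3 is gray → back edge
First back edge: 1 → 3.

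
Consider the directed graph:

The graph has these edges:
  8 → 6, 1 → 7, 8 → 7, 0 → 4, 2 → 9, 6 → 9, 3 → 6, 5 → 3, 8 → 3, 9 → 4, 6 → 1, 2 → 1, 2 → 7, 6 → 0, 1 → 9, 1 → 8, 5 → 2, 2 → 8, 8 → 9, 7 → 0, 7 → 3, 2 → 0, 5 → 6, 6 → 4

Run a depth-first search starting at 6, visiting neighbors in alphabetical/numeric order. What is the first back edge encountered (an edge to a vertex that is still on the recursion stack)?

DFS from 6 (visiting neighbors in alphabetical/numeric order); mark gray on enter, black on exit:
6 gray
  0 gray
    4 gray
    4 black
  0 black
  1 gray
    7 gray
      7→0: 0 black — skip
      3 gray
        3→6: 6 is gray → back edge
First back edge: 3 → 6.

3->6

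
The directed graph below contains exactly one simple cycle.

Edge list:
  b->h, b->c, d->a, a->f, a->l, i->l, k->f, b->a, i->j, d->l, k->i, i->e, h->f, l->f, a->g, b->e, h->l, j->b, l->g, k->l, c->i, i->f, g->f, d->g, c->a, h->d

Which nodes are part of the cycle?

b, c, i, j

DFS with gray/black marking from i:
i gray
  e gray
  e black
  f gray
  f black
  j gray
    b gray
      c gray
        c→i: i is gray → back edge
Back edge closes the cycle i → j → b → c → i; its vertices are {b, c, i, j}.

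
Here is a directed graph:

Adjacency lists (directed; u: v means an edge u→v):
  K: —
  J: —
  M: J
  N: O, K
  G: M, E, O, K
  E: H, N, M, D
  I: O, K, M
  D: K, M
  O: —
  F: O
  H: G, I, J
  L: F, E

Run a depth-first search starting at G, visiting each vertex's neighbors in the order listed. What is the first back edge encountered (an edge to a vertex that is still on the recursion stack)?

H->G

DFS from G (visiting each vertex's neighbors in the order listed); mark gray on enter, black on exit:
G gray
  M gray
    J gray
    J black
  M black
  E gray
    H gray
      H→G: G is gray → back edge
First back edge: H → G.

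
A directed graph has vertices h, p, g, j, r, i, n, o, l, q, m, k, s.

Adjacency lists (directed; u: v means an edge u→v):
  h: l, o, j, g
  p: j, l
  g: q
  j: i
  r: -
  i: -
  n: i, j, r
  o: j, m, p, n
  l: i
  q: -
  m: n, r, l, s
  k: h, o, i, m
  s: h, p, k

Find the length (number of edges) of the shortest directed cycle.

For each vertex v, BFS finds the shortest path from v back to v.
The shortest such closed walk is k → m → s → k, length 3.

3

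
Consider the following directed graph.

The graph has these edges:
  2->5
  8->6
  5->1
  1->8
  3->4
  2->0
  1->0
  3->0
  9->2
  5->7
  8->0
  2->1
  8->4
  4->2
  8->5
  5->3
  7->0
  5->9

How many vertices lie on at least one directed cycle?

7

A vertex is on a directed cycle iff it belongs to a strongly connected component of size ≥ 2 (or has a self-loop).
The vertices on cycles are {1, 2, 3, 4, 5, 8, 9} — 7 in total.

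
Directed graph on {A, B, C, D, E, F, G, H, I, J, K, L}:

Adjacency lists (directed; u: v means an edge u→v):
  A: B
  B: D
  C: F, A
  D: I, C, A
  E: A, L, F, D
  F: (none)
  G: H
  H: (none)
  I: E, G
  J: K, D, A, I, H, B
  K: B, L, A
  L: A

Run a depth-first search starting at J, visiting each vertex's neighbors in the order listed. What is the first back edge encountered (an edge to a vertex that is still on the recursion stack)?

A→B

DFS from J (visiting each vertex's neighbors in the order listed); mark gray on enter, black on exit:
J gray
  K gray
    B gray
      D gray
        I gray
          E gray
            A gray
              A→B: B is gray → back edge
First back edge: A → B.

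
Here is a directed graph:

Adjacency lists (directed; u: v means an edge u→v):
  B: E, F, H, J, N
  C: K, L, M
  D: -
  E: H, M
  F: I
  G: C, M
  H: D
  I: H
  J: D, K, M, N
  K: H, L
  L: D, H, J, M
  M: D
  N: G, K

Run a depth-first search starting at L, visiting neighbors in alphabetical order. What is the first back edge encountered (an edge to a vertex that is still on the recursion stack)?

DFS from L (visiting neighbors in alphabetical order); mark gray on enter, black on exit:
L gray
  D gray
  D black
  H gray
    H→D: D black — skip
  H black
  J gray
    J→D: D black — skip
    K gray
      K→H: H black — skip
      K→L: L is gray → back edge
First back edge: K → L.

K->L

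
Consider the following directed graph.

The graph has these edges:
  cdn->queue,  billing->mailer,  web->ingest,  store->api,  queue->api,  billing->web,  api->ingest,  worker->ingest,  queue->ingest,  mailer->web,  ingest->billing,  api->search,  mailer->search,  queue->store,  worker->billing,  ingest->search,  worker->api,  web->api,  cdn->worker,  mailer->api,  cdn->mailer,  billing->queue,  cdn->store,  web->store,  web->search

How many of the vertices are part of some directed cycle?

A vertex is on a directed cycle iff it belongs to a strongly connected component of size ≥ 2 (or has a self-loop).
The vertices on cycles are {api, web, queue, store, ingest, mailer, billing} — 7 in total.

7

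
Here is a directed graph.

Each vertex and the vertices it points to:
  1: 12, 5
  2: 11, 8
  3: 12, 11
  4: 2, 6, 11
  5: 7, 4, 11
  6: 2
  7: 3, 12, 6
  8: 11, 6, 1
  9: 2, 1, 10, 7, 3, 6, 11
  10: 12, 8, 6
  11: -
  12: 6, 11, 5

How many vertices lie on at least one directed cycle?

9

A vertex is on a directed cycle iff it belongs to a strongly connected component of size ≥ 2 (or has a self-loop).
The vertices on cycles are {1, 2, 3, 4, 5, 6, 7, 8, 12} — 9 in total.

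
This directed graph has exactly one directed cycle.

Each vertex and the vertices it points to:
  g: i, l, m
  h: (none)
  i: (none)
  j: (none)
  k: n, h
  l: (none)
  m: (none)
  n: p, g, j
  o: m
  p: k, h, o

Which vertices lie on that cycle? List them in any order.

k, n, p

DFS with gray/black marking from n:
n gray
  p gray
    k gray
      k→n: n is gray → back edge
Back edge closes the cycle n → p → k → n; its vertices are {k, n, p}.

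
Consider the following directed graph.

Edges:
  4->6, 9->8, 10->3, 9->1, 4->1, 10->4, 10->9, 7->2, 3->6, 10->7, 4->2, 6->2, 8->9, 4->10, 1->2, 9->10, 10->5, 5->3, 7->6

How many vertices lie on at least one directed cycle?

4

A vertex is on a directed cycle iff it belongs to a strongly connected component of size ≥ 2 (or has a self-loop).
The vertices on cycles are {4, 8, 9, 10} — 4 in total.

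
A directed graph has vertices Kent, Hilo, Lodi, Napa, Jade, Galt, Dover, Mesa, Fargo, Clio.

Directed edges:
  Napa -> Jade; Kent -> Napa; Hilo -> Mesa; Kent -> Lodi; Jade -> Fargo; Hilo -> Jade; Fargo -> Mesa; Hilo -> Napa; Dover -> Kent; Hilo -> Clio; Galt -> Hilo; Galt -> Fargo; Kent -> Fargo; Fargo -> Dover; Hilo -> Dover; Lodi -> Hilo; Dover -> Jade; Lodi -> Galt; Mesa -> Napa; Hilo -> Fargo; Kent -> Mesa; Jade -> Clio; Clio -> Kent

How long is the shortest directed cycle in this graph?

For each vertex v, BFS finds the shortest path from v back to v.
The shortest such closed walk is Kent → Fargo → Dover → Kent, length 3.

3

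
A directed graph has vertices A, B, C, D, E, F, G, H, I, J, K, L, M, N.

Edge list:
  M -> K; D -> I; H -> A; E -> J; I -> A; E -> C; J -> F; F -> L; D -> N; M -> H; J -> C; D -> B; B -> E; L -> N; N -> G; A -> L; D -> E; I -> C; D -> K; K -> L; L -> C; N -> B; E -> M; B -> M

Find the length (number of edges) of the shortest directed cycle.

For each vertex v, BFS finds the shortest path from v back to v.
The shortest such closed walk is N → B → M → K → L → N, length 5.

5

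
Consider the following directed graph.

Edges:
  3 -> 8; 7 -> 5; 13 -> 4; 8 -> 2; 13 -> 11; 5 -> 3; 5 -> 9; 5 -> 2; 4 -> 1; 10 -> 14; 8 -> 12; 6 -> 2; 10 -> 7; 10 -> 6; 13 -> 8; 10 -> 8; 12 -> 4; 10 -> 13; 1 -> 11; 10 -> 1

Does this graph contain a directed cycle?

DFS with white/gray/black marking, starting from 1:
1 gray
  11 gray
  11 black
1 black
2 gray
2 black
3 gray
  8 gray
    12 gray
      4 gray
        4→1: 1 black — skip
      4 black
    12 black
    8→2: 2 black — skip
  8 black
3 black
5 gray
  5→2: 2 black — skip
  9 gray
  9 black
  5→3: 3 black — skip
5 black
6 gray
  6→2: 2 black — skip
6 black
7 gray
  7→5: 5 black — skip
7 black
10 gray
  10→6: 6 black — skip
  10→7: 7 black — skip
  14 gray
  14 black
  13 gray
    13→8: 8 black — skip
    13→4: 4 black — skip
    13→11: 11 black — skip
  13 black
  10→1: 1 black — skip
  10→8: 8 black — skip
10 black
Every edge goes to a white or black vertex — no back edge, so the graph is acyclic.

No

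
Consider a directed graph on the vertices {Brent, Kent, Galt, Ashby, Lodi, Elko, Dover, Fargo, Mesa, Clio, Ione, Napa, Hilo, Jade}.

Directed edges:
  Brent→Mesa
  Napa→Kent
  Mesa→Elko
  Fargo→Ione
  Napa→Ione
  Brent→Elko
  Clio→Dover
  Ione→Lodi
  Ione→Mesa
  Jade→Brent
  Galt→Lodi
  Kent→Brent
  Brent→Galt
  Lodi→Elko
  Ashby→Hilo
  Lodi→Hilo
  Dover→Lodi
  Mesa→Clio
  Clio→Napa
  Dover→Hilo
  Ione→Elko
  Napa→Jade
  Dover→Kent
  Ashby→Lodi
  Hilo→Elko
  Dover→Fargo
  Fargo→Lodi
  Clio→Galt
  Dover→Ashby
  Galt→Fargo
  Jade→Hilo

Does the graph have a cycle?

DFS with white/gray/black marking, starting from Kent:
Kent gray
  Brent gray
    Galt gray
      Lodi gray
        Hilo gray
          Elko gray
          Elko black
        Hilo black
        Lodi→Elko: Elko black — skip
      Lodi black
      Fargo gray
        Ione gray
          Ione→Elko: Elko black — skip
          Ione→Lodi: Lodi black — skip
          Mesa gray
            Clio gray
              Dover gray
                Dover→Hilo: Hilo black — skip
                Dover→Lodi: Lodi black — skip
                Dover→Kent: Kent is gray → back edge
Back edge found, so a cycle exists: Kent → Brent → Galt → Fargo → Ione → Mesa → Clio → Dover → Kent.

Yes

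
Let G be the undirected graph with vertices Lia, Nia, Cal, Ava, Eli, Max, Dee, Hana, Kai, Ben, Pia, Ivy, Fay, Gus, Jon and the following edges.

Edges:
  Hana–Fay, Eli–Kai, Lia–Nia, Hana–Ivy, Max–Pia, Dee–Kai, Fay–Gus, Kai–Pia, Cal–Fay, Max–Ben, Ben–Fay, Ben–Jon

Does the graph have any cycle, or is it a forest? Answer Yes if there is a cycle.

No

DFS, tracking each vertex's parent; an edge to a visited non-parent vertex closes a cycle.
Start from Ava:
visit Ava (parent –)
visit Lia (parent –)
  visit Nia (parent Lia)
    Nia–Lia: parent, skip
visit Cal (parent –)
  visit Fay (parent Cal)
    visit Ben (parent Fay)
      Ben–Fay: parent, skip
      visit Jon (parent Ben)
        Jon–Ben: parent, skip
      visit Max (parent Ben)
        visit Pia (parent Max)
          visit Kai (parent Pia)
            visit Eli (parent Kai)
              Eli–Kai: parent, skip
            visit Dee (parent Kai)
              Dee–Kai: parent, skip
            Kai–Pia: parent, skip
          Pia–Max: parent, skip
        Max–Ben: parent, skip
    visit Gus (parent Fay)
      Gus–Fay: parent, skip
    Fay–Cal: parent, skip
    visit Hana (parent Fay)
      visit Ivy (parent Hana)
        Ivy–Hana: parent, skip
      Hana–Fay: parent, skip
No non-parent visited neighbor found — the graph is a forest.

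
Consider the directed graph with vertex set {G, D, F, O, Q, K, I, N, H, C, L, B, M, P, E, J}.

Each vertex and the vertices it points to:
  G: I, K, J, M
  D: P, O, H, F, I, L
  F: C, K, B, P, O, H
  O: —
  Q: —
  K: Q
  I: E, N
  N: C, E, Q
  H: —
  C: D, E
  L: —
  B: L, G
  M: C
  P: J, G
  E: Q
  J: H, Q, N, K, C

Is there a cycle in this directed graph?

Yes

DFS with white/gray/black marking, starting from M:
M gray
  C gray
    D gray
      P gray
        J gray
          H gray
          H black
          Q gray
          Q black
          N gray
            N→C: C is gray → back edge
Back edge found, so a cycle exists: C → D → P → J → N → C.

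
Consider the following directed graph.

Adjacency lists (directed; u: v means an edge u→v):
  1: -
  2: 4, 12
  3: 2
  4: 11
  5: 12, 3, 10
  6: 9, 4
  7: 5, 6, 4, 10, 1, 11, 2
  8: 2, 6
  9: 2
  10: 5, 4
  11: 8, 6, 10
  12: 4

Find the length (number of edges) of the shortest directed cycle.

2

For each vertex v, BFS finds the shortest path from v back to v.
The shortest such closed walk is 5 → 10 → 5, length 2.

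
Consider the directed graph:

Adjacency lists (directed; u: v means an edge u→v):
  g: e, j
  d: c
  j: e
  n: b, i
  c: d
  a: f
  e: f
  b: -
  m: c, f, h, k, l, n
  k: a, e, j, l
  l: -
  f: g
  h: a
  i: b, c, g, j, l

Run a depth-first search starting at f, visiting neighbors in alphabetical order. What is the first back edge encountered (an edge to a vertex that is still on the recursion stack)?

DFS from f (visiting neighbors in alphabetical order); mark gray on enter, black on exit:
f gray
  g gray
    e gray
      e→f: f is gray → back edge
First back edge: e → f.

e→f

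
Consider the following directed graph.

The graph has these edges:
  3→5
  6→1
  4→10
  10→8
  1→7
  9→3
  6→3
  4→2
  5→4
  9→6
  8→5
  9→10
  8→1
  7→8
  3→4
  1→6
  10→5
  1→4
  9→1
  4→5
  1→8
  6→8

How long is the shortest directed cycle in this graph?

2

For each vertex v, BFS finds the shortest path from v back to v.
The shortest such closed walk is 6 → 1 → 6, length 2.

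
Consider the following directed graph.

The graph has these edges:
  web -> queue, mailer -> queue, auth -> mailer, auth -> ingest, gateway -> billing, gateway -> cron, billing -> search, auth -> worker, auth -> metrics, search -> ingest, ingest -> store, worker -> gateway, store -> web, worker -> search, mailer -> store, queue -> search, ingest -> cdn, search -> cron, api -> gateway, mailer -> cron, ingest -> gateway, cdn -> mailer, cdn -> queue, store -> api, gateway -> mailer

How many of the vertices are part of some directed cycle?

10

A vertex is on a directed cycle iff it belongs to a strongly connected component of size ≥ 2 (or has a self-loop).
The vertices on cycles are {api, cdn, web, queue, store, ingest, mailer, search, billing, gateway} — 10 in total.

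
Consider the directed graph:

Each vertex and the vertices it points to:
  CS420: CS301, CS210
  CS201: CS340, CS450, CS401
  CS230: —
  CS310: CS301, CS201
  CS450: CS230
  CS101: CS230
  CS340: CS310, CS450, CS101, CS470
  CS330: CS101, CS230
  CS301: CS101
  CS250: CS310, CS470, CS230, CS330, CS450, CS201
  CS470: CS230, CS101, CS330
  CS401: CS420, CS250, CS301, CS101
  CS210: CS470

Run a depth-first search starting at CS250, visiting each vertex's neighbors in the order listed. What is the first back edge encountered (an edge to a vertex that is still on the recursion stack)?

DFS from CS250 (visiting each vertex's neighbors in the order listed); mark gray on enter, black on exit:
CS250 gray
  CS310 gray
    CS301 gray
      CS101 gray
        CS230 gray
        CS230 black
      CS101 black
    CS301 black
    CS201 gray
      CS340 gray
        CS340→CS310: CS310 is gray → back edge
First back edge: CS340 → CS310.

CS340→CS310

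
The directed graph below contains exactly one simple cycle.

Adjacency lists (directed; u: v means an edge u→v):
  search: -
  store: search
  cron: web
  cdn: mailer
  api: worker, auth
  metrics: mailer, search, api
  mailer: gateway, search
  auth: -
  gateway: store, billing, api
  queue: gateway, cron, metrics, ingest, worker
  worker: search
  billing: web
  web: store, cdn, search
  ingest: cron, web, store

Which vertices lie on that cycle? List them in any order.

cdn, web, mailer, billing, gateway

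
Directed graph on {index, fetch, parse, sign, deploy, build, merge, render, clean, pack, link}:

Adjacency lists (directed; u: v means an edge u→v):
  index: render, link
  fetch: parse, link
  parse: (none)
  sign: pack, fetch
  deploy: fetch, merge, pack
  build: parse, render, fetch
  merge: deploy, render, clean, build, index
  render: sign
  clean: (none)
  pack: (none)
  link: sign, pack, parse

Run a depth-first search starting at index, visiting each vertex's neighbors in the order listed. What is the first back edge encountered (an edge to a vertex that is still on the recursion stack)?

link→sign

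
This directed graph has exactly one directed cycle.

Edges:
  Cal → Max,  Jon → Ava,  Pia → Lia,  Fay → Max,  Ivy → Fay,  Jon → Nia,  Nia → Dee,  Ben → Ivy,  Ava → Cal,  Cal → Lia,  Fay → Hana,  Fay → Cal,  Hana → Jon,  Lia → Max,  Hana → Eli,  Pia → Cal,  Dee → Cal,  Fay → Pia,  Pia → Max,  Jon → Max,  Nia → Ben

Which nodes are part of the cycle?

DFS with gray/black marking from Fay:
Fay gray
  Max gray
  Max black
  Pia gray
    Cal gray
      Cal→Max: Max black — skip
      Lia gray
        Lia→Max: Max black — skip
      Lia black
    Cal black
    Pia→Lia: Lia black — skip
    Pia→Max: Max black — skip
  Pia black
  Fay→Cal: Cal black — skip
  Hana gray
    Eli gray
    Eli black
    Jon gray
      Ava gray
        Ava→Cal: Cal black — skip
      Ava black
      Jon→Max: Max black — skip
      Nia gray
        Dee gray
          Dee→Cal: Cal black — skip
        Dee black
        Ben gray
          Ivy gray
            Ivy→Fay: Fay is gray → back edge
Back edge closes the cycle Fay → Hana → Jon → Nia → Ben → Ivy → Fay; its vertices are {Ben, Fay, Ivy, Jon, Nia, Hana}.

Ben, Fay, Ivy, Jon, Nia, Hana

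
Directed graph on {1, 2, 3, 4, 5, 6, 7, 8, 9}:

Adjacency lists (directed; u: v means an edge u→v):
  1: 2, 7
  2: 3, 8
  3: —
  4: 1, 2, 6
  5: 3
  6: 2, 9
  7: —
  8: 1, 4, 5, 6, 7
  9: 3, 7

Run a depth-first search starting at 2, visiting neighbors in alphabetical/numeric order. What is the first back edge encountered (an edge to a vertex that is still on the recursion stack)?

DFS from 2 (visiting neighbors in alphabetical/numeric order); mark gray on enter, black on exit:
2 gray
  3 gray
  3 black
  8 gray
    1 gray
      1→2: 2 is gray → back edge
First back edge: 1 → 2.

1->2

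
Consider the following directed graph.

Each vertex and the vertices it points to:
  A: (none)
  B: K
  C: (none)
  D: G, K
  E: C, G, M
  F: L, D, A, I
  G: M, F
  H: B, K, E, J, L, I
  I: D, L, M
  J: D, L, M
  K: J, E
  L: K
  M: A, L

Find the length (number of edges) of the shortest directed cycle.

3

For each vertex v, BFS finds the shortest path from v back to v.
The shortest such closed walk is G → F → D → G, length 3.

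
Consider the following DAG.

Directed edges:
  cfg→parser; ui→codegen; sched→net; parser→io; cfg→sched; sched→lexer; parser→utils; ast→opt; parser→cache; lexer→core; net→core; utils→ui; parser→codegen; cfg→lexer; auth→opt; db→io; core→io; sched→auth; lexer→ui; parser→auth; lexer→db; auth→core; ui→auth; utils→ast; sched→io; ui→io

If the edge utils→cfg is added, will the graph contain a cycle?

Yes

Adding utils→cfg creates a cycle iff cfg can already reach utils.
Path from cfg: cfg → parser → utils.
So cfg → … → utils → cfg is a cycle.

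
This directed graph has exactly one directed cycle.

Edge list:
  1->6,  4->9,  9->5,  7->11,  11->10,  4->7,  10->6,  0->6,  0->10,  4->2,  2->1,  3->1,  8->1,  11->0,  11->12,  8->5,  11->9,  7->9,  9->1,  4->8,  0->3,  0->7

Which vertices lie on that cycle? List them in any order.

DFS with gray/black marking from 7:
7 gray
  9 gray
    1 gray
      6 gray
      6 black
    1 black
    5 gray
    5 black
  9 black
  11 gray
    10 gray
      10→6: 6 black — skip
    10 black
    0 gray
      0→7: 7 is gray → back edge
Back edge closes the cycle 7 → 11 → 0 → 7; its vertices are {0, 7, 11}.

0, 7, 11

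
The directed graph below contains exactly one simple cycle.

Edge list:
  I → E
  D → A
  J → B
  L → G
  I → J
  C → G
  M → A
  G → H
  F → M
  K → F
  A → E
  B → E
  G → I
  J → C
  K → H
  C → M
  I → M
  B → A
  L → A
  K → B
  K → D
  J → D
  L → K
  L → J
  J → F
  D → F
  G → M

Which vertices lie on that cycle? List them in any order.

C, G, I, J

DFS with gray/black marking from J:
J gray
  B gray
    A gray
      E gray
      E black
    A black
    B→E: E black — skip
  B black
  F gray
    M gray
      M→A: A black — skip
    M black
  F black
  D gray
    D→F: F black — skip
    D→A: A black — skip
  D black
  C gray
    C→M: M black — skip
    G gray
      G→M: M black — skip
      I gray
        I→M: M black — skip
        I→E: E black — skip
        I→J: J is gray → back edge
Back edge closes the cycle J → C → G → I → J; its vertices are {C, G, I, J}.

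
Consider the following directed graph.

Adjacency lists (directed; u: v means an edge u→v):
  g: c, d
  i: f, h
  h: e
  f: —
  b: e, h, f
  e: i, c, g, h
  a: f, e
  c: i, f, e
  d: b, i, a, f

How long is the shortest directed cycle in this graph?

For each vertex v, BFS finds the shortest path from v back to v.
The shortest such closed walk is h → e → h, length 2.

2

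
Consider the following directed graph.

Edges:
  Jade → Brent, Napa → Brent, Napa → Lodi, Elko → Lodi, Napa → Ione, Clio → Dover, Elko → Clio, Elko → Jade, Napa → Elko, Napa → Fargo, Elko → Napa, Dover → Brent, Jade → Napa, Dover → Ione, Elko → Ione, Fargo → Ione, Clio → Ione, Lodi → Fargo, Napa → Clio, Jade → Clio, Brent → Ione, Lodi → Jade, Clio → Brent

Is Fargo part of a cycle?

No

Fargo lies on a cycle iff there is a path from Fargo back to itself.
Exploring from Fargo, it never reaches itself; equivalently, its strongly connected component is a singleton.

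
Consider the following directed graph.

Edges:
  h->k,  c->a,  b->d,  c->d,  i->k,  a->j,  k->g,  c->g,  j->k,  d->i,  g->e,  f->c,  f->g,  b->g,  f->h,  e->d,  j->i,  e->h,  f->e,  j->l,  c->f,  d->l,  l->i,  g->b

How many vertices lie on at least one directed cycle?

10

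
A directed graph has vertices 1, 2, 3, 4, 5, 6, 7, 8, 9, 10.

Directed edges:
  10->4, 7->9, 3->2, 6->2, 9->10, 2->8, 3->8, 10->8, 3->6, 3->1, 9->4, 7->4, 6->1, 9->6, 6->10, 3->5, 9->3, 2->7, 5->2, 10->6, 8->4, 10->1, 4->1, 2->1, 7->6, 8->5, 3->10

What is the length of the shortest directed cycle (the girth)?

For each vertex v, BFS finds the shortest path from v back to v.
The shortest such closed walk is 6 → 10 → 6, length 2.

2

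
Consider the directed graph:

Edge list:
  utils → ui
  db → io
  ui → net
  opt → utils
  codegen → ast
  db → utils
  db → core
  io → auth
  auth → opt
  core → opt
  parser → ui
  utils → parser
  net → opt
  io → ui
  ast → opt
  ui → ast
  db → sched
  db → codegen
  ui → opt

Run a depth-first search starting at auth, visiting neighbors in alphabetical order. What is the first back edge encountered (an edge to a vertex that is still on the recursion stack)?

ast→opt

DFS from auth (visiting neighbors in alphabetical order); mark gray on enter, black on exit:
auth gray
  opt gray
    utils gray
      parser gray
        ui gray
          ast gray
            ast→opt: opt is gray → back edge
First back edge: ast → opt.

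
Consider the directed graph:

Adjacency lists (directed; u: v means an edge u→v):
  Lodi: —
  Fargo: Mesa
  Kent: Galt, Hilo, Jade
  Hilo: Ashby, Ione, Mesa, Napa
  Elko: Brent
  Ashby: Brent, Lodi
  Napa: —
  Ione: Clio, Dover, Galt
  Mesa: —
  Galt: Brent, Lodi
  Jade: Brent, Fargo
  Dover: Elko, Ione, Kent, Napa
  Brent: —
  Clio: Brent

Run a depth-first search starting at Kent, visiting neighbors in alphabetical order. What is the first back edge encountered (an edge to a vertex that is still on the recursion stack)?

DFS from Kent (visiting neighbors in alphabetical order); mark gray on enter, black on exit:
Kent gray
  Galt gray
    Brent gray
    Brent black
    Lodi gray
    Lodi black
  Galt black
  Hilo gray
    Ashby gray
      Ashby→Brent: Brent black — skip
      Ashby→Lodi: Lodi black — skip
    Ashby black
    Ione gray
      Clio gray
        Clio→Brent: Brent black — skip
      Clio black
      Dover gray
        Elko gray
          Elko→Brent: Brent black — skip
        Elko black
        Dover→Ione: Ione is gray → back edge
First back edge: Dover → Ione.

Dover->Ione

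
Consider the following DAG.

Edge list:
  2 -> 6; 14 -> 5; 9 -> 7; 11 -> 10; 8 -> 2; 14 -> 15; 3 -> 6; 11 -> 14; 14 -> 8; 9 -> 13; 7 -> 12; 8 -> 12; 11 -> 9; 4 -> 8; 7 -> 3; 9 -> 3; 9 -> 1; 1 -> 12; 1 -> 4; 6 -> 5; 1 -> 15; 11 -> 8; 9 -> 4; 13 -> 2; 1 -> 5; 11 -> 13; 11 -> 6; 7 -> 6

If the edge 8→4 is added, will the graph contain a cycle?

Adding 8→4 creates a cycle iff 4 can already reach 8.
Path from 4: 4 → 8.
So 4 → … → 8 → 4 is a cycle.

Yes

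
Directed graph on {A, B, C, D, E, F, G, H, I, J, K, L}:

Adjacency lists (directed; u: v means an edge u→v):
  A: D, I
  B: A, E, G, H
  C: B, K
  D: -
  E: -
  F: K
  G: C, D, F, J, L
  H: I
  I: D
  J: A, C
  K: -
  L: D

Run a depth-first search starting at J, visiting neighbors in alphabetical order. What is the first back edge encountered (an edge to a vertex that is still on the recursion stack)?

DFS from J (visiting neighbors in alphabetical order); mark gray on enter, black on exit:
J gray
  A gray
    D gray
    D black
    I gray
      I→D: D black — skip
    I black
  A black
  C gray
    B gray
      B→A: A black — skip
      E gray
      E black
      G gray
        G→C: C is gray → back edge
First back edge: G → C.

G→C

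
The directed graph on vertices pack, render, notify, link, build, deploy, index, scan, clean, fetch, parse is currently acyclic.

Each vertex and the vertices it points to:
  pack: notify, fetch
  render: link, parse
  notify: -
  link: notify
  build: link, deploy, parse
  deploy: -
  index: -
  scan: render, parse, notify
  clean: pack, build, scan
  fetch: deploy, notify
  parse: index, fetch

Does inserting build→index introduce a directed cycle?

Adding build→index creates a cycle iff index can already reach build.
Explore from index: no path reaches build. The graph stays acyclic.

No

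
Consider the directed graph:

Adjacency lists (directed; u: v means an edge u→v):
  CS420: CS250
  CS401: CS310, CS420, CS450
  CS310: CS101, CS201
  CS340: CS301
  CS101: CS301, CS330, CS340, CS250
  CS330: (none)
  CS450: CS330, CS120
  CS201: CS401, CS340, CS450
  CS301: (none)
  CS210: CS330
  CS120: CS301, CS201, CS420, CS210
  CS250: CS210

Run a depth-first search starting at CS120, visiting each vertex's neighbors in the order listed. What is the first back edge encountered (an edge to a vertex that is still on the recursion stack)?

DFS from CS120 (visiting each vertex's neighbors in the order listed); mark gray on enter, black on exit:
CS120 gray
  CS301 gray
  CS301 black
  CS201 gray
    CS401 gray
      CS310 gray
        CS101 gray
          CS101→CS301: CS301 black — skip
          CS330 gray
          CS330 black
          CS340 gray
            CS340→CS301: CS301 black — skip
          CS340 black
          CS250 gray
            CS210 gray
              CS210→CS330: CS330 black — skip
            CS210 black
          CS250 black
        CS101 black
        CS310→CS201: CS201 is gray → back edge
First back edge: CS310 → CS201.

CS310→CS201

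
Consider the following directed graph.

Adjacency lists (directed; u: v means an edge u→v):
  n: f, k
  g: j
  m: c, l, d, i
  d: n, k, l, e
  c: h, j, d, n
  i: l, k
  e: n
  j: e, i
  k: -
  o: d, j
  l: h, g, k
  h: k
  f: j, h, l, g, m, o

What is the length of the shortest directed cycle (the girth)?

4

For each vertex v, BFS finds the shortest path from v back to v.
The shortest such closed walk is f → m → d → n → f, length 4.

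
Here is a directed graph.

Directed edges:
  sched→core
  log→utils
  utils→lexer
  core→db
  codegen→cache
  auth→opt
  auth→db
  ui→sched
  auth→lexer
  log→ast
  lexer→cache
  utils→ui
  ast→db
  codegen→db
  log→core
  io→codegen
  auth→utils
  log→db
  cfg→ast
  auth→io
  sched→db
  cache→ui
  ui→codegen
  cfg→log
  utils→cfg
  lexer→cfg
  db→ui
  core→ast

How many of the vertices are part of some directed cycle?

A vertex is on a directed cycle iff it belongs to a strongly connected component of size ≥ 2 (or has a self-loop).
The vertices on cycles are {db, ui, ast, cfg, log, core, cache, lexer, sched, utils, codegen} — 11 in total.

11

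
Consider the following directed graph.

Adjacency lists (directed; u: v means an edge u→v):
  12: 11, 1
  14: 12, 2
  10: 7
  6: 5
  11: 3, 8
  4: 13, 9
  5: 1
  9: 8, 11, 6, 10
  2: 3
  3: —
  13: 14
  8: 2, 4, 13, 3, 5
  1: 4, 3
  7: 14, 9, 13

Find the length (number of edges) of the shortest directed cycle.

For each vertex v, BFS finds the shortest path from v back to v.
The shortest such closed walk is 10 → 7 → 9 → 10, length 3.

3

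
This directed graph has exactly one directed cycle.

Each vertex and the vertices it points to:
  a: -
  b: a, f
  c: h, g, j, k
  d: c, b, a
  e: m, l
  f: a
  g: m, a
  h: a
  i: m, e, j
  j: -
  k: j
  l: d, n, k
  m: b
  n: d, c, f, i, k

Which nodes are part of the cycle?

e, i, l, n

DFS with gray/black marking from l:
l gray
  d gray
    c gray
      h gray
        a gray
        a black
      h black
      g gray
        m gray
          b gray
            b→a: a black — skip
            f gray
              f→a: a black — skip
            f black
          b black
        m black
        g→a: a black — skip
      g black
      j gray
      j black
      k gray
        k→j: j black — skip
      k black
    c black
    d→b: b black — skip
    d→a: a black — skip
  d black
  n gray
    n→d: d black — skip
    n→c: c black — skip
    n→f: f black — skip
    i gray
      i→m: m black — skip
      e gray
        e→m: m black — skip
        e→l: l is gray → back edge
Back edge closes the cycle l → n → i → e → l; its vertices are {e, i, l, n}.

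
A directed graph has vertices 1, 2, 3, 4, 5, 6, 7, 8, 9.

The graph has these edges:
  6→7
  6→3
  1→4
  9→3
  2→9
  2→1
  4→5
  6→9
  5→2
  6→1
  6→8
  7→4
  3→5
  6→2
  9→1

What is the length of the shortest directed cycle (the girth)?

4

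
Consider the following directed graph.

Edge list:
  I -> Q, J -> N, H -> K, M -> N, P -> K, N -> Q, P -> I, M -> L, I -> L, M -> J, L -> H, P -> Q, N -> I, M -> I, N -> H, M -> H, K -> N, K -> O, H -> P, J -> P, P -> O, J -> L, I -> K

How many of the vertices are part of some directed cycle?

A vertex is on a directed cycle iff it belongs to a strongly connected component of size ≥ 2 (or has a self-loop).
The vertices on cycles are {H, I, K, L, N, P} — 6 in total.

6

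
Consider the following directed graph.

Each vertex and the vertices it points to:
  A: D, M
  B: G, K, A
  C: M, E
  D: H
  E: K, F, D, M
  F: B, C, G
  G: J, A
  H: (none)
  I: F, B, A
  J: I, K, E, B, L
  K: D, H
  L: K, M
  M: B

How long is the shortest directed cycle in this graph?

3

For each vertex v, BFS finds the shortest path from v back to v.
The shortest such closed walk is J → B → G → J, length 3.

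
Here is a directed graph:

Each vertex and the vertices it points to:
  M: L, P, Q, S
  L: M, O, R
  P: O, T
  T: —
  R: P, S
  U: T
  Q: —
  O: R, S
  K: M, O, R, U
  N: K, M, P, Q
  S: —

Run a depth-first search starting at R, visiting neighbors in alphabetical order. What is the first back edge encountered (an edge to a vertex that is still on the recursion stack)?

O→R

DFS from R (visiting neighbors in alphabetical order); mark gray on enter, black on exit:
R gray
  P gray
    O gray
      O→R: R is gray → back edge
First back edge: O → R.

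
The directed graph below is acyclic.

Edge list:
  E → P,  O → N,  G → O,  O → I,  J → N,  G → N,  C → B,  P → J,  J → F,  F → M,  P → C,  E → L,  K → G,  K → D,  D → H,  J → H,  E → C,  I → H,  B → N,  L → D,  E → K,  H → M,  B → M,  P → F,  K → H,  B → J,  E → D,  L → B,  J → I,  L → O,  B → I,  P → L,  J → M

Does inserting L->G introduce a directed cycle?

Adding L→G creates a cycle iff G can already reach L.
Explore from G: no path reaches L. The graph stays acyclic.

No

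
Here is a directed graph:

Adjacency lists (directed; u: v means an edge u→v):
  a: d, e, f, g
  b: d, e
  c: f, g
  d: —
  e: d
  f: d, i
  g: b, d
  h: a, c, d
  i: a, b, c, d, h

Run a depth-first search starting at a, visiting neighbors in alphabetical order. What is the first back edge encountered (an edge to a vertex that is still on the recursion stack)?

i->a

DFS from a (visiting neighbors in alphabetical order); mark gray on enter, black on exit:
a gray
  d gray
  d black
  e gray
    e→d: d black — skip
  e black
  f gray
    f→d: d black — skip
    i gray
      i→a: a is gray → back edge
First back edge: i → a.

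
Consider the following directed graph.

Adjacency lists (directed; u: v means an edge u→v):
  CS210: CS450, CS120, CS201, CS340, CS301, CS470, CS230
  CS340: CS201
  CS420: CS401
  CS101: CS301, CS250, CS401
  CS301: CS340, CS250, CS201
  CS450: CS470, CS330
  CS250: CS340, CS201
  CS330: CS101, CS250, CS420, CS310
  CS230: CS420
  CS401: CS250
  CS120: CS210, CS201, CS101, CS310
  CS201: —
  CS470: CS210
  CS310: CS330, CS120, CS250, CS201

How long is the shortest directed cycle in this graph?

2

For each vertex v, BFS finds the shortest path from v back to v.
The shortest such closed walk is CS210 → CS470 → CS210, length 2.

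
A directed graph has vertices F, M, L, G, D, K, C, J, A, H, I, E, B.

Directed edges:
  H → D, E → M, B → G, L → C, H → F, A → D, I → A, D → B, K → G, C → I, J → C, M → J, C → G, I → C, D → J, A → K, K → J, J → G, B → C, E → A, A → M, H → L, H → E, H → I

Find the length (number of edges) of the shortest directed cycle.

2

For each vertex v, BFS finds the shortest path from v back to v.
The shortest such closed walk is I → C → I, length 2.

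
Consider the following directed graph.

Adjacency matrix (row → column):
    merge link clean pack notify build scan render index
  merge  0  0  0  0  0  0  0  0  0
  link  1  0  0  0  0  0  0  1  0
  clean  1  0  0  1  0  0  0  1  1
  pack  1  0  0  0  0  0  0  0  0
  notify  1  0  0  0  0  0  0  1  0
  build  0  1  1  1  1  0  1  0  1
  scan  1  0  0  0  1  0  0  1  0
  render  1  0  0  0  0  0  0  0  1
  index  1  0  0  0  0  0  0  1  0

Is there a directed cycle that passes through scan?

No

scan lies on a cycle iff there is a path from scan back to itself.
Exploring from scan, it never reaches itself; equivalently, its strongly connected component is a singleton.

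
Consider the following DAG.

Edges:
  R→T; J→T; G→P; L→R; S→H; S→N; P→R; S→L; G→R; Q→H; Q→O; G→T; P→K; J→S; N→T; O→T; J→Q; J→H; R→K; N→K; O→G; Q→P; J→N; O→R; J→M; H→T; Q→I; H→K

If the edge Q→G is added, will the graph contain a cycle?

No

Adding Q→G creates a cycle iff G can already reach Q.
Explore from G: no path reaches Q. The graph stays acyclic.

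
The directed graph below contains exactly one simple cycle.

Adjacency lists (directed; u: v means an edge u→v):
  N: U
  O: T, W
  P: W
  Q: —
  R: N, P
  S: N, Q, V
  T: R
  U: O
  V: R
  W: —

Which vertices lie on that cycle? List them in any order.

DFS with gray/black marking from N:
N gray
  U gray
    O gray
      T gray
        R gray
          R→N: N is gray → back edge
Back edge closes the cycle N → U → O → T → R → N; its vertices are {N, O, R, T, U}.

N, O, R, T, U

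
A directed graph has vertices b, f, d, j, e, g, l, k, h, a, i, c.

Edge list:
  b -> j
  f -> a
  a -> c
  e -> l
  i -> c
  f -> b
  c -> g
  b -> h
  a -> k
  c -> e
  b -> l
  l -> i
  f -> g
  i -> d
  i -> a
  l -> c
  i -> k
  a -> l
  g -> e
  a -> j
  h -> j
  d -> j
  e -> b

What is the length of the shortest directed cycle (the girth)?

3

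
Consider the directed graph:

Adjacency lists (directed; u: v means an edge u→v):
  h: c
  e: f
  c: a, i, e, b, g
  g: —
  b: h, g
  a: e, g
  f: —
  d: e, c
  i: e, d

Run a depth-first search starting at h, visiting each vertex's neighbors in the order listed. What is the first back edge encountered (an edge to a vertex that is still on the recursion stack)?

d→c

DFS from h (visiting each vertex's neighbors in the order listed); mark gray on enter, black on exit:
h gray
  c gray
    a gray
      e gray
        f gray
        f black
      e black
      g gray
      g black
    a black
    i gray
      i→e: e black — skip
      d gray
        d→e: e black — skip
        d→c: c is gray → back edge
First back edge: d → c.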